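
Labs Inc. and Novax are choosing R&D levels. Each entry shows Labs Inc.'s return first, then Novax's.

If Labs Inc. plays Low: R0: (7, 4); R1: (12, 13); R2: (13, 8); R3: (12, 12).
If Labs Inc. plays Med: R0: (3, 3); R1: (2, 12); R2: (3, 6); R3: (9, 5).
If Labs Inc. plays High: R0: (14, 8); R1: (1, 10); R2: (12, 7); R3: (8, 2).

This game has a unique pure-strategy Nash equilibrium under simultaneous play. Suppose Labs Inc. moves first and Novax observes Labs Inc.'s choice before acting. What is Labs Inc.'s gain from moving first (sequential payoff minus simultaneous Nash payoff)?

Solve by backward induction (Labs Inc. leads).
- Low: BR = R1, leader payoff 12.
- Med: BR = R1, leader payoff 2.
- High: BR = R1, leader payoff 1.
Labs Inc.'s induced payoffs are 12, 2, 1, so Labs Inc. commits to Low. Subgame-perfect outcome: (Low, R1) with payoffs (12, 13).
Now find the simultaneous Nash equilibrium.
Labs Inc.'s best replies: R0→High; R1→Low; R2→Low; R3→Low.
Novax's best replies: Low→R1; Med→R1; High→R1.
Only (Low, R1) has each player best-responding; Nash payoffs (12, 13).
Labs Inc.'s commitment gain: 12 − 12 = 0.

0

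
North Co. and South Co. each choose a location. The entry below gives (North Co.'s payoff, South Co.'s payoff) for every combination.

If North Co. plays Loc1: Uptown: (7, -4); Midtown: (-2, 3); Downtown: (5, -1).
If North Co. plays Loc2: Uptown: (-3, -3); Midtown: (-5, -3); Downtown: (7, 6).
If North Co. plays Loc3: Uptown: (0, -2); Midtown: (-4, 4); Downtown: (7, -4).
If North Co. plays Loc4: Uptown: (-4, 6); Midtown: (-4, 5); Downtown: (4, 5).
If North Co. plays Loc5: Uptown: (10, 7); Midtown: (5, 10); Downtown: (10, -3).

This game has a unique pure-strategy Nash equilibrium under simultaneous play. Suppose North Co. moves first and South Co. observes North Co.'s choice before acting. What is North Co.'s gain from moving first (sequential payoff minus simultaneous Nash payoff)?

2

South Co. best-responds to each possible North Co. move:
- Loc1: BR = Midtown, leader payoff -2.
- Loc2: BR = Downtown, leader payoff 7.
- Loc3: BR = Midtown, leader payoff -4.
- Loc4: BR = Uptown, leader payoff -4.
- Loc5: BR = Midtown, leader payoff 5.
Among -2, 7, -4, -4, 5, the best is 7 at Loc2. Subgame-perfect outcome: (Loc2, Downtown) with payoffs (7, 6).
Now find the simultaneous Nash equilibrium.
North Co.'s best replies: Uptown→Loc5; Midtown→Loc5; Downtown→Loc5.
South Co.'s best replies: Loc1→Midtown; Loc2→Downtown; Loc3→Midtown; Loc4→Uptown; Loc5→Midtown.
Only (Loc5, Midtown) has each player best-responding; Nash payoffs (5, 10).
North Co.'s commitment gain: 7 − 5 = 2.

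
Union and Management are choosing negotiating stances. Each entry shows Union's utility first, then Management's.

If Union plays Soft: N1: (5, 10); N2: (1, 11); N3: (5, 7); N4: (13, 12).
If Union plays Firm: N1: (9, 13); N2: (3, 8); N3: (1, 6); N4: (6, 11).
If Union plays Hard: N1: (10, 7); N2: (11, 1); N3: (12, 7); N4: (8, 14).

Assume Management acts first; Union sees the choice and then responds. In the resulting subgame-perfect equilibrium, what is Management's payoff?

12

Union best-responds to each possible Management move:
- N1 → Union plays Hard (best of 5, 9, 10); Management gets 7.
- N2 → Union plays Hard (best of 1, 3, 11); Management gets 1.
- N3 → Union plays Hard (best of 5, 1, 12); Management gets 7.
- N4 → Union plays Soft (best of 13, 6, 8); Management gets 12.
Management's induced payoffs are 7, 1, 7, 12, so Management commits to N4. Subgame-perfect outcome: (Soft, N4) with payoffs (13, 12).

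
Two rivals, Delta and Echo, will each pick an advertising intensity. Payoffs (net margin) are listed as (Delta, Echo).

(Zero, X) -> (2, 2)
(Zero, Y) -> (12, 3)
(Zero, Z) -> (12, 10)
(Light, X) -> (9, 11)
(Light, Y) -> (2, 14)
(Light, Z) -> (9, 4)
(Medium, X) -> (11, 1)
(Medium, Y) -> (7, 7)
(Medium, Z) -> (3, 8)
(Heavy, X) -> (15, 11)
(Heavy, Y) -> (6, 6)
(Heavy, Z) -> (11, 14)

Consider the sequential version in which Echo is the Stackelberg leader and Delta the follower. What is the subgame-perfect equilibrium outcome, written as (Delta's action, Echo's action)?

(Heavy, X)

Solve by backward induction (Echo leads).
- X → Delta plays Heavy (best of 2, 9, 11, 15); Echo gets 11.
- Y → Delta plays Zero (best of 12, 2, 7, 6); Echo gets 3.
- Z → Delta plays Zero (best of 12, 9, 3, 11); Echo gets 10.
Among 11, 3, 10, the best is 11 at X. Subgame-perfect outcome: (Heavy, X) with payoffs (15, 11).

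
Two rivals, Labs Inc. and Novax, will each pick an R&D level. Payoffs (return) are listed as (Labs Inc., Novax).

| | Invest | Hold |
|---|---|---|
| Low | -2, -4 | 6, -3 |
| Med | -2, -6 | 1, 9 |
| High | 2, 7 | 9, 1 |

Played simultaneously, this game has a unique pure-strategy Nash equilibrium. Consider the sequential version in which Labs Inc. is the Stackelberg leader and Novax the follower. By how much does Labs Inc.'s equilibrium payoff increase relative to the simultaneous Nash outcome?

Backward induction with Labs Inc. moving first.
- Low → Novax plays Hold (best of -4, -3); Labs Inc. gets 6.
- Med → Novax plays Hold (best of -6, 9); Labs Inc. gets 1.
- High → Novax plays Invest (best of 7, 1); Labs Inc. gets 2.
Labs Inc.'s induced payoffs are 6, 1, 2, so Labs Inc. commits to Low. Subgame-perfect outcome: (Low, Hold) with payoffs (6, -3).
Under simultaneous play:
Labs Inc.'s best replies: Invest→High; Hold→High.
Novax's best replies: Low→Hold; Med→Hold; High→Invest.
The unique mutual best reply is (High, Invest), giving (2, 7).
Labs Inc.'s commitment gain: 6 − 2 = 4.

4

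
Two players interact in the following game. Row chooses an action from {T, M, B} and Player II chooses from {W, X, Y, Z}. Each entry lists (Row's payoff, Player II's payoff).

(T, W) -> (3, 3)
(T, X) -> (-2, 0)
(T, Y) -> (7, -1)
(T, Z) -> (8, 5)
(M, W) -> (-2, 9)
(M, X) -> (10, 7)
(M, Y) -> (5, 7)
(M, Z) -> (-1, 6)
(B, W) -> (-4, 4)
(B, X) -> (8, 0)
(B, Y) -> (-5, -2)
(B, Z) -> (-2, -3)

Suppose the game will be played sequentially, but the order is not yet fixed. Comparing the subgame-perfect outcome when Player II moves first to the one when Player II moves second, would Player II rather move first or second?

If Row leads: Player II's best replies are T→Z, M→W, B→W; Row's induced payoffs 8, -2, -4; outcome (T, Z), payoffs (8, 5).
If Player II leads: Row's best replies are W→T, X→M, Y→T, Z→T; Player II's induced payoffs 3, 7, -1, 5; outcome (M, X), payoffs (10, 7).
Player II gets 7 moving first and 5 moving second, so Player II prefers to move first.

first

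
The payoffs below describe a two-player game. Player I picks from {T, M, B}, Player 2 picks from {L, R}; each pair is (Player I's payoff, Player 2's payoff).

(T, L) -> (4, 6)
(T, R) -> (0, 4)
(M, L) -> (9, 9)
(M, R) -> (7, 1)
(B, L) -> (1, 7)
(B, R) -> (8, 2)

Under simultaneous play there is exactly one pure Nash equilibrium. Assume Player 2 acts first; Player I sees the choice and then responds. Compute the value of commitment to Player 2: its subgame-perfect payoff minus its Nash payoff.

Solve by backward induction (Player 2 leads).
- L: Player I compares 4, 9, 1 and picks M; Player 2 would get 9.
- R: Player I compares 0, 7, 8 and picks B; Player 2 would get 2.
Among 9, 2, the best is 9 at L. Subgame-perfect outcome: (M, L) with payoffs (9, 9).
Under simultaneous play:
Player I's best replies: L→M; R→B.
Player 2's best replies: T→L; M→L; B→L.
Only (M, L) has each player best-responding; Nash payoffs (9, 9).
Player 2's commitment gain: 9 − 9 = 0.

0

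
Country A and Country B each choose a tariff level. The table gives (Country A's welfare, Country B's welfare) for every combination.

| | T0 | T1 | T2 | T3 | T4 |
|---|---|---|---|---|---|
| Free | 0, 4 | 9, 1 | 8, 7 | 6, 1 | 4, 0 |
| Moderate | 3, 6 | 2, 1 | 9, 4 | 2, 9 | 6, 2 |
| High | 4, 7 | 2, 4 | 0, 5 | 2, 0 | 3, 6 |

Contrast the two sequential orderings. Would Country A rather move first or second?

first

If Country A leads: Country B's best replies are Free→T2, Moderate→T3, High→T0; Country A's induced payoffs 8, 2, 4; outcome (Free, T2), payoffs (8, 7).
If Country B leads: Country A's best replies are T0→High, T1→Free, T2→Moderate, T3→Free, T4→Moderate; Country B's induced payoffs 7, 1, 4, 1, 2; outcome (High, T0), payoffs (4, 7).
Country A gets 8 moving first and 4 moving second, so Country A prefers to move first.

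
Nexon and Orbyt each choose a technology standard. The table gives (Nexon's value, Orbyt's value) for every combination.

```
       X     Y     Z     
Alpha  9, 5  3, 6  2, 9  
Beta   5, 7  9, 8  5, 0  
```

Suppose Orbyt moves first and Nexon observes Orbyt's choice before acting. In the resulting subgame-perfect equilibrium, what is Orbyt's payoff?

Backward induction with Orbyt moving first.
- X: Nexon compares 9, 5 and picks Alpha; Orbyt would get 5.
- Y: Nexon compares 3, 9 and picks Beta; Orbyt would get 8.
- Z: Nexon compares 2, 5 and picks Beta; Orbyt would get 0.
Maximizing over 5, 8, 0, Orbyt chooses Y. Subgame-perfect outcome: (Beta, Y) with payoffs (9, 8).

8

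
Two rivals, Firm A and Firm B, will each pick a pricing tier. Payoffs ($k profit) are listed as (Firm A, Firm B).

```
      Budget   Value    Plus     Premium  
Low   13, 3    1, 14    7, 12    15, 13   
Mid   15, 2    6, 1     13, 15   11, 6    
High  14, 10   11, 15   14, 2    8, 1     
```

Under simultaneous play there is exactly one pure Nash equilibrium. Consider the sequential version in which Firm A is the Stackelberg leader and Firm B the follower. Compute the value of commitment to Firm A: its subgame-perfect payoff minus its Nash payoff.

Backward induction with Firm A moving first.
- Low: BR = Value, leader payoff 1.
- Mid: BR = Plus, leader payoff 13.
- High: BR = Value, leader payoff 11.
Firm A's induced payoffs are 1, 13, 11, so Firm A commits to Mid. Subgame-perfect outcome: (Mid, Plus) with payoffs (13, 15).
Under simultaneous play:
Firm A's best replies: Budget→Mid; Value→High; Plus→High; Premium→Low.
Firm B's best replies: Low→Value; Mid→Plus; High→Value.
The unique mutual best reply is (High, Value), giving (11, 15).
Firm A's commitment gain: 13 − 11 = 2.

2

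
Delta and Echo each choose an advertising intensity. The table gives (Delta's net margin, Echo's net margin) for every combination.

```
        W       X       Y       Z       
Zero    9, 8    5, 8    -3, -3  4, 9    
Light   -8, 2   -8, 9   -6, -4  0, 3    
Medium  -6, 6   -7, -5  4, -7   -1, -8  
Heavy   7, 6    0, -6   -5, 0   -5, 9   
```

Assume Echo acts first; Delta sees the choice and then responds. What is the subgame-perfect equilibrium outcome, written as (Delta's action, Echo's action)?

Backward induction with Echo moving first.
- W: BR = Zero, leader payoff 8.
- X: BR = Zero, leader payoff 8.
- Y: BR = Medium, leader payoff -7.
- Z: BR = Zero, leader payoff 9.
Among 8, 8, -7, 9, the best is 9 at Z. Subgame-perfect outcome: (Zero, Z) with payoffs (4, 9).

(Zero, Z)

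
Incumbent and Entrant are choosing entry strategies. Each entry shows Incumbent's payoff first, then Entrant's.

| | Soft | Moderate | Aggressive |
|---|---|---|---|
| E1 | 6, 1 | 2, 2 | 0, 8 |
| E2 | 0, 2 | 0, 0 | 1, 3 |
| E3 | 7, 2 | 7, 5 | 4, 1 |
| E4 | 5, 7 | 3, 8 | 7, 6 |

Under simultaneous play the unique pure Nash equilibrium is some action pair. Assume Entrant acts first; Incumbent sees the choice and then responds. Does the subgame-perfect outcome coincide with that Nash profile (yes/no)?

Work backward from Incumbent's decision.
- Soft: BR = E3, leader payoff 2.
- Moderate: BR = E3, leader payoff 5.
- Aggressive: BR = E4, leader payoff 6.
Entrant's induced payoffs are 2, 5, 6, so Entrant commits to Aggressive. Subgame-perfect outcome: (E4, Aggressive) with payoffs (7, 6).
For the simultaneous game, intersect best replies.
Incumbent's best replies: Soft→E3; Moderate→E3; Aggressive→E4.
Entrant's best replies: E1→Aggressive; E2→Aggressive; E3→Moderate; E4→Moderate.
The unique mutual best reply is (E3, Moderate), giving (7, 5).
Sequential outcome (E4, Aggressive) differs from the Nash profile (E3, Moderate).

no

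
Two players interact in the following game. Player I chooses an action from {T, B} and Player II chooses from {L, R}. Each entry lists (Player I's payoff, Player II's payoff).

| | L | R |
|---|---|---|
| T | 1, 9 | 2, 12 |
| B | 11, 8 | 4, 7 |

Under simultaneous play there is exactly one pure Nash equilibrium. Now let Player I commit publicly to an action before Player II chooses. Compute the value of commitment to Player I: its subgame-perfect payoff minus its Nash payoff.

Player II best-responds to each possible Player I move:
- T → Player II plays R (best of 9, 12); Player I gets 2.
- B → Player II plays L (best of 8, 7); Player I gets 11.
Player I's induced payoffs are 2, 11, so Player I commits to B. Subgame-perfect outcome: (B, L) with payoffs (11, 8).
For the simultaneous game, intersect best replies.
Player I's best replies: L→B; R→B.
Player II's best replies: T→R; B→L.
The unique mutual best reply is (B, L), giving (11, 8).
Player I's commitment gain: 11 − 11 = 0.

0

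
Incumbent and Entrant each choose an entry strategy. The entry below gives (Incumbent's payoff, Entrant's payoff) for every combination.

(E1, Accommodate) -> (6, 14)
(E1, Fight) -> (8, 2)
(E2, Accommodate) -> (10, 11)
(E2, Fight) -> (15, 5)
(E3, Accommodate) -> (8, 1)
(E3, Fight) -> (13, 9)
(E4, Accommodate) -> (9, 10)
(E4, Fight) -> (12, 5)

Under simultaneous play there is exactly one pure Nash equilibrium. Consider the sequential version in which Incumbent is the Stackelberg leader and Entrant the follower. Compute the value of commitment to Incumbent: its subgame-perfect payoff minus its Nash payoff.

3

Backward induction with Incumbent moving first.
- E1 → Entrant plays Accommodate (best of 14, 2); Incumbent gets 6.
- E2 → Entrant plays Accommodate (best of 11, 5); Incumbent gets 10.
- E3 → Entrant plays Fight (best of 1, 9); Incumbent gets 13.
- E4 → Entrant plays Accommodate (best of 10, 5); Incumbent gets 9.
Incumbent's induced payoffs are 6, 10, 13, 9, so Incumbent commits to E3. Subgame-perfect outcome: (E3, Fight) with payoffs (13, 9).
Under simultaneous play:
Incumbent's best replies: Accommodate→E2; Fight→E2.
Entrant's best replies: E1→Accommodate; E2→Accommodate; E3→Fight; E4→Accommodate.
Only (E2, Accommodate) has each player best-responding; Nash payoffs (10, 11).
Incumbent's commitment gain: 13 − 10 = 3.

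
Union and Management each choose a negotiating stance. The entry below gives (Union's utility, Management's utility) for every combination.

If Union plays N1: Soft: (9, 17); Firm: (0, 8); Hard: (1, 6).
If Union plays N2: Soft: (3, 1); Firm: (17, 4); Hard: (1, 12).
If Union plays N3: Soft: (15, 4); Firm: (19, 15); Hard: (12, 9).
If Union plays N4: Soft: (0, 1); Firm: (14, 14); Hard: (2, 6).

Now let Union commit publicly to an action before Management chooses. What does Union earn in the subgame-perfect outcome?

19

Management best-responds to each possible Union move:
- N1: Management compares 17, 8, 6 and picks Soft; Union would get 9.
- N2: Management compares 1, 4, 12 and picks Hard; Union would get 1.
- N3: Management compares 4, 15, 9 and picks Firm; Union would get 19.
- N4: Management compares 1, 14, 6 and picks Firm; Union would get 14.
Maximizing over 9, 1, 19, 14, Union chooses N3. Subgame-perfect outcome: (N3, Firm) with payoffs (19, 15).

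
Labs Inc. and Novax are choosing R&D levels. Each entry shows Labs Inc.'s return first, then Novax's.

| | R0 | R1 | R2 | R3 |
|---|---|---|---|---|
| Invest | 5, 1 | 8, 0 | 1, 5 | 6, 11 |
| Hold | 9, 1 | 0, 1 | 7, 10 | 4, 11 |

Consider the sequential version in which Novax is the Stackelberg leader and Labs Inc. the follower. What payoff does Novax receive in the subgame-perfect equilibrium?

Labs Inc. best-responds to each possible Novax move:
- R0: BR = Hold, leader payoff 1.
- R1: BR = Invest, leader payoff 0.
- R2: BR = Hold, leader payoff 10.
- R3: BR = Invest, leader payoff 11.
Maximizing over 1, 0, 10, 11, Novax chooses R3. Subgame-perfect outcome: (Invest, R3) with payoffs (6, 11).

11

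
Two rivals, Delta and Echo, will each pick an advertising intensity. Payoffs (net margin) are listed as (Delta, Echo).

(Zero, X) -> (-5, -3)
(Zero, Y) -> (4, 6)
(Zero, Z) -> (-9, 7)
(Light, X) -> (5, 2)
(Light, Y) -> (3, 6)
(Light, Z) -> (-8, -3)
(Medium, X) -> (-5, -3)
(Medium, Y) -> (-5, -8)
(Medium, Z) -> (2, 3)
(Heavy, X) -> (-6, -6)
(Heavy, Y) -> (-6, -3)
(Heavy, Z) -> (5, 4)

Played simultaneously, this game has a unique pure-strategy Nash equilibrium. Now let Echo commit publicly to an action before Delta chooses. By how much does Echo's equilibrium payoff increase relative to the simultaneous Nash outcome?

Work backward from Delta's decision.
- X: BR = Light, leader payoff 2.
- Y: BR = Zero, leader payoff 6.
- Z: BR = Heavy, leader payoff 4.
Echo's induced payoffs are 2, 6, 4, so Echo commits to Y. Subgame-perfect outcome: (Zero, Y) with payoffs (4, 6).
For the simultaneous game, intersect best replies.
Delta's best replies: X→Light; Y→Zero; Z→Heavy.
Echo's best replies: Zero→Z; Light→Y; Medium→Z; Heavy→Z.
The unique mutual best reply is (Heavy, Z), giving (5, 4).
Echo's commitment gain: 6 − 4 = 2.

2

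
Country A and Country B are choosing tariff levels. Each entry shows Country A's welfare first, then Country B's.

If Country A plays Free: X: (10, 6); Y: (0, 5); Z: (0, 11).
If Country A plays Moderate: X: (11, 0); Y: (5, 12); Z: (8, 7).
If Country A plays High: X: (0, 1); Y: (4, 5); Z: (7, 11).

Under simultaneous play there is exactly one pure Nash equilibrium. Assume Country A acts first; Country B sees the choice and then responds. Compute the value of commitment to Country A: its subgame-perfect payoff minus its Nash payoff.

2

Backward induction with Country A moving first.
- Free: Country B compares 6, 5, 11 and picks Z; Country A would get 0.
- Moderate: Country B compares 0, 12, 7 and picks Y; Country A would get 5.
- High: Country B compares 1, 5, 11 and picks Z; Country A would get 7.
Country A's induced payoffs are 0, 5, 7, so Country A commits to High. Subgame-perfect outcome: (High, Z) with payoffs (7, 11).
For the simultaneous game, intersect best replies.
Country A's best replies: X→Moderate; Y→Moderate; Z→Moderate.
Country B's best replies: Free→Z; Moderate→Y; High→Z.
Only (Moderate, Y) has each player best-responding; Nash payoffs (5, 12).
Country A's commitment gain: 7 − 5 = 2.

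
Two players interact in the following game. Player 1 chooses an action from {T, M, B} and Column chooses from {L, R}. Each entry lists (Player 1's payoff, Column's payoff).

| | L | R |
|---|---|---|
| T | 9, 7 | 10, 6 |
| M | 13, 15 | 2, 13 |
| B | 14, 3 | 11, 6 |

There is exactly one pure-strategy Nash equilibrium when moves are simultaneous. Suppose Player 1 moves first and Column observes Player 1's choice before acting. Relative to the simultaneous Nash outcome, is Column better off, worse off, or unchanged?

Backward induction with Player 1 moving first.
- T: BR = L, leader payoff 9.
- M: BR = L, leader payoff 13.
- B: BR = R, leader payoff 11.
Player 1's induced payoffs are 9, 13, 11, so Player 1 commits to M. Subgame-perfect outcome: (M, L) with payoffs (13, 15).
Now find the simultaneous Nash equilibrium.
Player 1's best replies: L→B; R→B.
Column's best replies: T→L; M→L; B→R.
Only (B, R) has each player best-responding; Nash payoffs (11, 6).
Column earns 15 sequentially versus 6 at the Nash outcome: better off.

better off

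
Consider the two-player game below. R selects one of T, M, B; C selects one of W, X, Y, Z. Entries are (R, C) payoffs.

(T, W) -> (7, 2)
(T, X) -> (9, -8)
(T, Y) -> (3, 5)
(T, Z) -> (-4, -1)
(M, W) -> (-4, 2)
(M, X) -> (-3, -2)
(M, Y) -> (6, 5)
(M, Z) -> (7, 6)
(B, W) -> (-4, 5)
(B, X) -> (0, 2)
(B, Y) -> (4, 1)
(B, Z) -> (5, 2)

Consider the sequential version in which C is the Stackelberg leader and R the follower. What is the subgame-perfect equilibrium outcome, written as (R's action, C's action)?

(M, Z)

R best-responds to each possible C move:
- W → R plays T (best of 7, -4, -4); C gets 2.
- X → R plays T (best of 9, -3, 0); C gets -8.
- Y → R plays M (best of 3, 6, 4); C gets 5.
- Z → R plays M (best of -4, 7, 5); C gets 6.
Maximizing over 2, -8, 5, 6, C chooses Z. Subgame-perfect outcome: (M, Z) with payoffs (7, 6).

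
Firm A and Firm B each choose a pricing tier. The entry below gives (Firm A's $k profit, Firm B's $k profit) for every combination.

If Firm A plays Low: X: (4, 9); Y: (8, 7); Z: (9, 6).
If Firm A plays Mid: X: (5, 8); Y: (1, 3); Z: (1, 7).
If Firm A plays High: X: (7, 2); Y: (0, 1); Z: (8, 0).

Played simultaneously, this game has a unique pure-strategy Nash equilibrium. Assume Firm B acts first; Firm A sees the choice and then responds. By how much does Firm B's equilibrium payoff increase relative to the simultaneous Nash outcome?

5

Firm A best-responds to each possible Firm B move:
- X → Firm A plays High (best of 4, 5, 7); Firm B gets 2.
- Y → Firm A plays Low (best of 8, 1, 0); Firm B gets 7.
- Z → Firm A plays Low (best of 9, 1, 8); Firm B gets 6.
Firm B's induced payoffs are 2, 7, 6, so Firm B commits to Y. Subgame-perfect outcome: (Low, Y) with payoffs (8, 7).
For the simultaneous game, intersect best replies.
Firm A's best replies: X→High; Y→Low; Z→Low.
Firm B's best replies: Low→X; Mid→X; High→X.
Only (High, X) has each player best-responding; Nash payoffs (7, 2).
Firm B's commitment gain: 7 − 2 = 5.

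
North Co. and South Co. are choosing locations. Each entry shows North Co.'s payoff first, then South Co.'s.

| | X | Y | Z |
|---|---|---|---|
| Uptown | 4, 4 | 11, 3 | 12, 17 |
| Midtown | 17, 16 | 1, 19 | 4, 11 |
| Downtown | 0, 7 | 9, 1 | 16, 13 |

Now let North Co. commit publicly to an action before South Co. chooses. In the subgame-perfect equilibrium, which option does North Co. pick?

South Co. best-responds to each possible North Co. move:
- Uptown: BR = Z, leader payoff 12.
- Midtown: BR = Y, leader payoff 1.
- Downtown: BR = Z, leader payoff 16.
North Co.'s induced payoffs are 12, 1, 16, so North Co. commits to Downtown. Subgame-perfect outcome: (Downtown, Z) with payoffs (16, 13).

Downtown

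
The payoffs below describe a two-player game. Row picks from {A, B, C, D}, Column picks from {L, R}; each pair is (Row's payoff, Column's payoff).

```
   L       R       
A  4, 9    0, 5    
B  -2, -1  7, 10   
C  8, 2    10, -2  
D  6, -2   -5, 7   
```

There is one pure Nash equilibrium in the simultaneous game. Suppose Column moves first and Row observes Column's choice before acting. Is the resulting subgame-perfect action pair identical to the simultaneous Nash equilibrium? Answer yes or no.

Backward induction with Column moving first.
- L: BR = C, leader payoff 2.
- R: BR = C, leader payoff -2.
Among 2, -2, the best is 2 at L. Subgame-perfect outcome: (C, L) with payoffs (8, 2).
Under simultaneous play:
Row's best replies: L→C; R→C.
Column's best replies: A→L; B→R; C→L; D→R.
Only (C, L) has each player best-responding; Nash payoffs (8, 2).
Sequential outcome (C, L) coincides with the Nash profile (C, L).

yes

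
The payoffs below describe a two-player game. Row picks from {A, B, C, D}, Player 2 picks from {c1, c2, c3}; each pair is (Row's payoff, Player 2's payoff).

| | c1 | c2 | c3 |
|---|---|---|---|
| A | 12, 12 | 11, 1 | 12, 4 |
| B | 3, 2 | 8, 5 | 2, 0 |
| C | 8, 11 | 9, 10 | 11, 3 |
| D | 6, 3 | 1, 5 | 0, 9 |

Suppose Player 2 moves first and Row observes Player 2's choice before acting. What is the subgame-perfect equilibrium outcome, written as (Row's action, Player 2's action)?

(A, c1)

Work backward from Row's decision.
- c1: BR = A, leader payoff 12.
- c2: BR = A, leader payoff 1.
- c3: BR = A, leader payoff 4.
Among 12, 1, 4, the best is 12 at c1. Subgame-perfect outcome: (A, c1) with payoffs (12, 12).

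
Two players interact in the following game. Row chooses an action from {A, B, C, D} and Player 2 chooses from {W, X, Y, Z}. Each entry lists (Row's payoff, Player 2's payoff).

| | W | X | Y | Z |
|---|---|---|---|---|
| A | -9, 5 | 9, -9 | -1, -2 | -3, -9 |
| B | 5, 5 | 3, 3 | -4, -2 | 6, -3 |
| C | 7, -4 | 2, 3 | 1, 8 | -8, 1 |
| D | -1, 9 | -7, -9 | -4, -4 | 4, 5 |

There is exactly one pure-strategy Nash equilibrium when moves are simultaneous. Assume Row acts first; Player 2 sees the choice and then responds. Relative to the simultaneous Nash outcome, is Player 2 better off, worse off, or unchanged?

Solve by backward induction (Row leads).
- A → Player 2 plays W (best of 5, -9, -2, -9); Row gets -9.
- B → Player 2 plays W (best of 5, 3, -2, -3); Row gets 5.
- C → Player 2 plays Y (best of -4, 3, 8, 1); Row gets 1.
- D → Player 2 plays W (best of 9, -9, -4, 5); Row gets -1.
Maximizing over -9, 5, 1, -1, Row chooses B. Subgame-perfect outcome: (B, W) with payoffs (5, 5).
Now find the simultaneous Nash equilibrium.
Row's best replies: W→C; X→A; Y→C; Z→B.
Player 2's best replies: A→W; B→W; C→Y; D→W.
The unique mutual best reply is (C, Y), giving (1, 8).
Player 2 earns 5 sequentially versus 8 at the Nash outcome: worse off.

worse off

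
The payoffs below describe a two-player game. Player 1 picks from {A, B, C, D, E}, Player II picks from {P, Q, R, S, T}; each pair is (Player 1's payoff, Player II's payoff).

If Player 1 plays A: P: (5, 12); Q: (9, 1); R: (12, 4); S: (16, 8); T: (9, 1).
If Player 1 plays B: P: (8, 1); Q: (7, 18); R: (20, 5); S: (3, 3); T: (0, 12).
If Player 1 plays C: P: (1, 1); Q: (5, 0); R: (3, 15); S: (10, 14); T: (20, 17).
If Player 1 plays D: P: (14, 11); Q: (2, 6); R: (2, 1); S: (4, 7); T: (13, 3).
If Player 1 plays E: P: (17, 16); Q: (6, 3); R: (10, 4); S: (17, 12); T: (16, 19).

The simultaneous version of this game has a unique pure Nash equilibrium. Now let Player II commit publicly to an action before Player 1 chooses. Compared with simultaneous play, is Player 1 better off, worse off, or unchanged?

unchanged

Solve by backward induction (Player II leads).
- P → Player 1 plays E (best of 5, 8, 1, 14, 17); Player II gets 16.
- Q → Player 1 plays A (best of 9, 7, 5, 2, 6); Player II gets 1.
- R → Player 1 plays B (best of 12, 20, 3, 2, 10); Player II gets 5.
- S → Player 1 plays E (best of 16, 3, 10, 4, 17); Player II gets 12.
- T → Player 1 plays C (best of 9, 0, 20, 13, 16); Player II gets 17.
Maximizing over 16, 1, 5, 12, 17, Player II chooses T. Subgame-perfect outcome: (C, T) with payoffs (20, 17).
Under simultaneous play:
Player 1's best replies: P→E; Q→A; R→B; S→E; T→C.
Player II's best replies: A→P; B→Q; C→T; D→P; E→T.
Only (C, T) has each player best-responding; Nash payoffs (20, 17).
Player 1 earns 20 sequentially versus 20 at the Nash outcome: unchanged.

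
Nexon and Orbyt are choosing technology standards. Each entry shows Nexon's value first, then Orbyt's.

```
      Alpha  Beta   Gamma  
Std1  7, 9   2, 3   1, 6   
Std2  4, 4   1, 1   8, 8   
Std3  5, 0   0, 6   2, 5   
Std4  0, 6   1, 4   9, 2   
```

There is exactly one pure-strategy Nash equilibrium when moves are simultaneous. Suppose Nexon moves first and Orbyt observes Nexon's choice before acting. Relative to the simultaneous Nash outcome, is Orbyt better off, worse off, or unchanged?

worse off

Backward induction with Nexon moving first.
- Std1: Orbyt compares 9, 3, 6 and picks Alpha; Nexon would get 7.
- Std2: Orbyt compares 4, 1, 8 and picks Gamma; Nexon would get 8.
- Std3: Orbyt compares 0, 6, 5 and picks Beta; Nexon would get 0.
- Std4: Orbyt compares 6, 4, 2 and picks Alpha; Nexon would get 0.
Among 7, 8, 0, 0, the best is 8 at Std2. Subgame-perfect outcome: (Std2, Gamma) with payoffs (8, 8).
Under simultaneous play:
Nexon's best replies: Alpha→Std1; Beta→Std1; Gamma→Std4.
Orbyt's best replies: Std1→Alpha; Std2→Gamma; Std3→Beta; Std4→Alpha.
Only (Std1, Alpha) has each player best-responding; Nash payoffs (7, 9).
Orbyt earns 8 sequentially versus 9 at the Nash outcome: worse off.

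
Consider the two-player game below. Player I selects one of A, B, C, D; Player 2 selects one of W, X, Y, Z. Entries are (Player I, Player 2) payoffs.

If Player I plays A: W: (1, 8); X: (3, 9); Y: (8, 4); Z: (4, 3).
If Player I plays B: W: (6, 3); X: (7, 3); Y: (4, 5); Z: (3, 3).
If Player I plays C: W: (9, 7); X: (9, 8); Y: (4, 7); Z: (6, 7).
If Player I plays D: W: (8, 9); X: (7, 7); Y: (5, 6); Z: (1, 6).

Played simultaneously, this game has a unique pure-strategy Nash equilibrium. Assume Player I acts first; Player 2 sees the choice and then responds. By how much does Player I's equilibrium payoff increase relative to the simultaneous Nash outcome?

Player 2 best-responds to each possible Player I move:
- A → Player 2 plays X (best of 8, 9, 4, 3); Player I gets 3.
- B → Player 2 plays Y (best of 3, 3, 5, 3); Player I gets 4.
- C → Player 2 plays X (best of 7, 8, 7, 7); Player I gets 9.
- D → Player 2 plays W (best of 9, 7, 6, 6); Player I gets 8.
Player I's induced payoffs are 3, 4, 9, 8, so Player I commits to C. Subgame-perfect outcome: (C, X) with payoffs (9, 8).
For the simultaneous game, intersect best replies.
Player I's best replies: W→C; X→C; Y→A; Z→C.
Player 2's best replies: A→X; B→Y; C→X; D→W.
The unique mutual best reply is (C, X), giving (9, 8).
Player I's commitment gain: 9 − 9 = 0.

0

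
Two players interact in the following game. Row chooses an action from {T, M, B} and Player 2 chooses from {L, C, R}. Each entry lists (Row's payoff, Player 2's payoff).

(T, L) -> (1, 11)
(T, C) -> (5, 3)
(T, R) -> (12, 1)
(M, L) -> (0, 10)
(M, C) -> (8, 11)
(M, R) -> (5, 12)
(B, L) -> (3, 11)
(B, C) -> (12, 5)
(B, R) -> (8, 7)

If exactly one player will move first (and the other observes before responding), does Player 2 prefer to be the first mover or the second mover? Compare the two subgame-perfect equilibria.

second

If Row leads: Player 2's best replies are T→L, M→R, B→L; Row's induced payoffs 1, 5, 3; outcome (M, R), payoffs (5, 12).
If Player 2 leads: Row's best replies are L→B, C→B, R→T; Player 2's induced payoffs 11, 5, 1; outcome (B, L), payoffs (3, 11).
Player 2 gets 11 moving first and 12 moving second, so Player 2 prefers to move second.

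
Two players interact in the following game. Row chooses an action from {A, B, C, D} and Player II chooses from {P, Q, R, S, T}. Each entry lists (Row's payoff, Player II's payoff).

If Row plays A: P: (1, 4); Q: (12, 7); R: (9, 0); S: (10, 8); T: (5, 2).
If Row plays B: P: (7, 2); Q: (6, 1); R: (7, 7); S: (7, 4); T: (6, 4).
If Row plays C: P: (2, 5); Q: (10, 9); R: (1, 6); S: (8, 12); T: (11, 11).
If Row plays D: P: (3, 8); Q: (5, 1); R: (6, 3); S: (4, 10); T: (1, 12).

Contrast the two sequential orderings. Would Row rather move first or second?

If Row leads: Player II's best replies are A→S, B→R, C→S, D→T; Row's induced payoffs 10, 7, 8, 1; outcome (A, S), payoffs (10, 8).
If Player II leads: Row's best replies are P→B, Q→A, R→A, S→A, T→C; Player II's induced payoffs 2, 7, 0, 8, 11; outcome (C, T), payoffs (11, 11).
Row gets 10 moving first and 11 moving second, so Row prefers to move second.

second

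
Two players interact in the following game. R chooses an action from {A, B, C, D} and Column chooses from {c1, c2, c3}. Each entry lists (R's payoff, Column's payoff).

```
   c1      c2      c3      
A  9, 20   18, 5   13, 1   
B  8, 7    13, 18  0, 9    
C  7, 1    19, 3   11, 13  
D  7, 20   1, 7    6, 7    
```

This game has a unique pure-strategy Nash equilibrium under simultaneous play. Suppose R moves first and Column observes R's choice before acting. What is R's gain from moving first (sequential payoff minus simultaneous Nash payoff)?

Solve by backward induction (R leads).
- A → Column plays c1 (best of 20, 5, 1); R gets 9.
- B → Column plays c2 (best of 7, 18, 9); R gets 13.
- C → Column plays c3 (best of 1, 3, 13); R gets 11.
- D → Column plays c1 (best of 20, 7, 7); R gets 7.
Maximizing over 9, 13, 11, 7, R chooses B. Subgame-perfect outcome: (B, c2) with payoffs (13, 18).
Now find the simultaneous Nash equilibrium.
R's best replies: c1→A; c2→C; c3→A.
Column's best replies: A→c1; B→c2; C→c3; D→c1.
Only (A, c1) has each player best-responding; Nash payoffs (9, 20).
R's commitment gain: 13 − 9 = 4.

4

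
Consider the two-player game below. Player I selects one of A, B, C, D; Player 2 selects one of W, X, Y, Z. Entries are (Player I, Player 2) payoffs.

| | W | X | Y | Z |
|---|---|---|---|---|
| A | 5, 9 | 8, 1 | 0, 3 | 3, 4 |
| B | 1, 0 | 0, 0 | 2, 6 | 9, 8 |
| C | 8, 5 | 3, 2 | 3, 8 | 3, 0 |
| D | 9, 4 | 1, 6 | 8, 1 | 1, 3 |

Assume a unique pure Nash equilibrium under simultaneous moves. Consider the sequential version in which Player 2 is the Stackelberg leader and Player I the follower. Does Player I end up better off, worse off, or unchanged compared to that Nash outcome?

unchanged

Work backward from Player I's decision.
- W: BR = D, leader payoff 4.
- X: BR = A, leader payoff 1.
- Y: BR = D, leader payoff 1.
- Z: BR = B, leader payoff 8.
Maximizing over 4, 1, 1, 8, Player 2 chooses Z. Subgame-perfect outcome: (B, Z) with payoffs (9, 8).
Under simultaneous play:
Player I's best replies: W→D; X→A; Y→D; Z→B.
Player 2's best replies: A→W; B→Z; C→Y; D→X.
The unique mutual best reply is (B, Z), giving (9, 8).
Player I earns 9 sequentially versus 9 at the Nash outcome: unchanged.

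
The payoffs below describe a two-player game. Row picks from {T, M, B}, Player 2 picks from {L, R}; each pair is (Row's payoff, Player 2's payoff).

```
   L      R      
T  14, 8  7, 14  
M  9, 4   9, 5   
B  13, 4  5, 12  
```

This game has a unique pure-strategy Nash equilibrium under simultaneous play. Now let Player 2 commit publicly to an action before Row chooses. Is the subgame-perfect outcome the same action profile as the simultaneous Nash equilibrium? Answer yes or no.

Row best-responds to each possible Player 2 move:
- L: Row compares 14, 9, 13 and picks T; Player 2 would get 8.
- R: Row compares 7, 9, 5 and picks M; Player 2 would get 5.
Maximizing over 8, 5, Player 2 chooses L. Subgame-perfect outcome: (T, L) with payoffs (14, 8).
For the simultaneous game, intersect best replies.
Row's best replies: L→T; R→M.
Player 2's best replies: T→R; M→R; B→R.
The unique mutual best reply is (M, R), giving (9, 5).
Sequential outcome (T, L) differs from the Nash profile (M, R).

no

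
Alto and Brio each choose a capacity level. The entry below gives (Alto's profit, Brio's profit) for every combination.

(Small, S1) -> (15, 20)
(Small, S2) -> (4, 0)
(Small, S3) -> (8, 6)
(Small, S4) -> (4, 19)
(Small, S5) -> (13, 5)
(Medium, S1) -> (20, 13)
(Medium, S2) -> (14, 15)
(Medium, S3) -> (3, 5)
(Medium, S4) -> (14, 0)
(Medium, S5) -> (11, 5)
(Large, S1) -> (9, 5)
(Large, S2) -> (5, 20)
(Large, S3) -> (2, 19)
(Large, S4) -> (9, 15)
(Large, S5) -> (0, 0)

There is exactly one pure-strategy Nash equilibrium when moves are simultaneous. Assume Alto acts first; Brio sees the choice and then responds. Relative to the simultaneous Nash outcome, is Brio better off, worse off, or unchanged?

better off

Solve by backward induction (Alto leads).
- Small → Brio plays S1 (best of 20, 0, 6, 19, 5); Alto gets 15.
- Medium → Brio plays S2 (best of 13, 15, 5, 0, 5); Alto gets 14.
- Large → Brio plays S2 (best of 5, 20, 19, 15, 0); Alto gets 5.
Alto's induced payoffs are 15, 14, 5, so Alto commits to Small. Subgame-perfect outcome: (Small, S1) with payoffs (15, 20).
Under simultaneous play:
Alto's best replies: S1→Medium; S2→Medium; S3→Small; S4→Medium; S5→Small.
Brio's best replies: Small→S1; Medium→S2; Large→S2.
The unique mutual best reply is (Medium, S2), giving (14, 15).
Brio earns 20 sequentially versus 15 at the Nash outcome: better off.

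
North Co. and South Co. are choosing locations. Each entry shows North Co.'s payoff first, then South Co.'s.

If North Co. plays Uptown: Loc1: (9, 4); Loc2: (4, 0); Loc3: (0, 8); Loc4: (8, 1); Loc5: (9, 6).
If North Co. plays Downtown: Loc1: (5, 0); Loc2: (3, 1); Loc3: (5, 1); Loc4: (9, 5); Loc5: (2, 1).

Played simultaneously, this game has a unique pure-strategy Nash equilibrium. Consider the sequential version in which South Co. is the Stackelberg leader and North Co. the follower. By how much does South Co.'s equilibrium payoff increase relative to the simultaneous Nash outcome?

1

Solve by backward induction (South Co. leads).
- Loc1 → North Co. plays Uptown (best of 9, 5); South Co. gets 4.
- Loc2 → North Co. plays Uptown (best of 4, 3); South Co. gets 0.
- Loc3 → North Co. plays Downtown (best of 0, 5); South Co. gets 1.
- Loc4 → North Co. plays Downtown (best of 8, 9); South Co. gets 5.
- Loc5 → North Co. plays Uptown (best of 9, 2); South Co. gets 6.
Among 4, 0, 1, 5, 6, the best is 6 at Loc5. Subgame-perfect outcome: (Uptown, Loc5) with payoffs (9, 6).
Now find the simultaneous Nash equilibrium.
North Co.'s best replies: Loc1→Uptown; Loc2→Uptown; Loc3→Downtown; Loc4→Downtown; Loc5→Uptown.
South Co.'s best replies: Uptown→Loc3; Downtown→Loc4.
The unique mutual best reply is (Downtown, Loc4), giving (9, 5).
South Co.'s commitment gain: 6 − 5 = 1.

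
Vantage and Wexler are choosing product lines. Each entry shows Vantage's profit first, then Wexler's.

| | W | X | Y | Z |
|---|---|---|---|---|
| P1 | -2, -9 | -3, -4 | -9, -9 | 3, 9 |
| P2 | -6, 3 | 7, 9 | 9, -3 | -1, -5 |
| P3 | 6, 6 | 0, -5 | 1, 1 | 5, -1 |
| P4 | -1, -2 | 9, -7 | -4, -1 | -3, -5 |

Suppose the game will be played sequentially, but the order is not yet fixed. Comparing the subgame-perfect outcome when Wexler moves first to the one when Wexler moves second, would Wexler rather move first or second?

second

If Vantage leads: Wexler's best replies are P1→Z, P2→X, P3→W, P4→Y; Vantage's induced payoffs 3, 7, 6, -4; outcome (P2, X), payoffs (7, 9).
If Wexler leads: Vantage's best replies are W→P3, X→P4, Y→P2, Z→P3; Wexler's induced payoffs 6, -7, -3, -1; outcome (P3, W), payoffs (6, 6).
Wexler gets 6 moving first and 9 moving second, so Wexler prefers to move second.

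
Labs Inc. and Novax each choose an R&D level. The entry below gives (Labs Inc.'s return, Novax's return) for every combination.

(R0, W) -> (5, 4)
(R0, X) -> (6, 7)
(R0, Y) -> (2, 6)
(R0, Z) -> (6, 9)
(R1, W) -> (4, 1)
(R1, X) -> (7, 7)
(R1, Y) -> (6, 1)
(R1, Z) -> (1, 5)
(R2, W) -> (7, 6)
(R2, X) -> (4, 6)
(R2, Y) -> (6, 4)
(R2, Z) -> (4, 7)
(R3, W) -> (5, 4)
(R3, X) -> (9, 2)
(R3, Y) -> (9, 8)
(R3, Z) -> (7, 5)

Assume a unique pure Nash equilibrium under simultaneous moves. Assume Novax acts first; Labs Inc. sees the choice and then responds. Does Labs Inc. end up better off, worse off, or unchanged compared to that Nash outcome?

unchanged

Work backward from Labs Inc.'s decision.
- W → Labs Inc. plays R2 (best of 5, 4, 7, 5); Novax gets 6.
- X → Labs Inc. plays R3 (best of 6, 7, 4, 9); Novax gets 2.
- Y → Labs Inc. plays R3 (best of 2, 6, 6, 9); Novax gets 8.
- Z → Labs Inc. plays R3 (best of 6, 1, 4, 7); Novax gets 5.
Novax's induced payoffs are 6, 2, 8, 5, so Novax commits to Y. Subgame-perfect outcome: (R3, Y) with payoffs (9, 8).
For the simultaneous game, intersect best replies.
Labs Inc.'s best replies: W→R2; X→R3; Y→R3; Z→R3.
Novax's best replies: R0→Z; R1→X; R2→Z; R3→Y.
Only (R3, Y) has each player best-responding; Nash payoffs (9, 8).
Labs Inc. earns 9 sequentially versus 9 at the Nash outcome: unchanged.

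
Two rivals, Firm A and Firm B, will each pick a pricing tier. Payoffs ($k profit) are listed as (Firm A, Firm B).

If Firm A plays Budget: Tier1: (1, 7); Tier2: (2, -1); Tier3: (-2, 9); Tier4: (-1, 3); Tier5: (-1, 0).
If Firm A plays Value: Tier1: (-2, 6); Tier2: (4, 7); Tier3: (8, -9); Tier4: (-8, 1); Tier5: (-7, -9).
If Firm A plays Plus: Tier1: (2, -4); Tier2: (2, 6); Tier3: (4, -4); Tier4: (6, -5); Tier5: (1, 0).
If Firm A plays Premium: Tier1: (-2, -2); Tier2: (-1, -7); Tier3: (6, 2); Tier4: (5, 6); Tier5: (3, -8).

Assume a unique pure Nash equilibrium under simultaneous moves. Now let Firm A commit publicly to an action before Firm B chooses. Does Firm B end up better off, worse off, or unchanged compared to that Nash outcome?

worse off

Firm B best-responds to each possible Firm A move:
- Budget: BR = Tier3, leader payoff -2.
- Value: BR = Tier2, leader payoff 4.
- Plus: BR = Tier2, leader payoff 2.
- Premium: BR = Tier4, leader payoff 5.
Maximizing over -2, 4, 2, 5, Firm A chooses Premium. Subgame-perfect outcome: (Premium, Tier4) with payoffs (5, 6).
Now find the simultaneous Nash equilibrium.
Firm A's best replies: Tier1→Plus; Tier2→Value; Tier3→Value; Tier4→Plus; Tier5→Premium.
Firm B's best replies: Budget→Tier3; Value→Tier2; Plus→Tier2; Premium→Tier4.
The unique mutual best reply is (Value, Tier2), giving (4, 7).
Firm B earns 6 sequentially versus 7 at the Nash outcome: worse off.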